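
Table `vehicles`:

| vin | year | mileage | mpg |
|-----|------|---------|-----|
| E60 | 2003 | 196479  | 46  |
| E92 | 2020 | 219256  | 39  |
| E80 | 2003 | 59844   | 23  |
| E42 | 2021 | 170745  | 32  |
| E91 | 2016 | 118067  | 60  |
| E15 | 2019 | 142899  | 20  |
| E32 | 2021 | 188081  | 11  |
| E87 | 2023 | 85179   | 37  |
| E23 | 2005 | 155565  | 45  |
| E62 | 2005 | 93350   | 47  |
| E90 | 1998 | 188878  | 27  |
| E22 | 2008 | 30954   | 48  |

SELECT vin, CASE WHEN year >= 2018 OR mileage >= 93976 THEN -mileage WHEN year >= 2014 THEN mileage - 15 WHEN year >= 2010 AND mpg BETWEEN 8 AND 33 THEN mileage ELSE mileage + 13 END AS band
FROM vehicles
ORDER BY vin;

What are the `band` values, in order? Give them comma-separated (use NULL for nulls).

vin=E15: year >= 2018 OR mileage >= 93976 → -142899
vin=E22: ELSE → 30967
vin=E23: year >= 2018 OR mileage >= 93976 → -155565
vin=E32: year >= 2018 OR mileage >= 93976 → -188081
vin=E42: year >= 2018 OR mileage >= 93976 → -170745
vin=E60: year >= 2018 OR mileage >= 93976 → -196479
vin=E62: ELSE → 93363
vin=E80: ELSE → 59857
vin=E87: year >= 2018 OR mileage >= 93976 → -85179
vin=E90: year >= 2018 OR mileage >= 93976 → -188878
vin=E91: year >= 2018 OR mileage >= 93976 → -118067
vin=E92: year >= 2018 OR mileage >= 93976 → -219256

-142899, 30967, -155565, -188081, -170745, -196479, 93363, 59857, -85179, -188878, -118067, -219256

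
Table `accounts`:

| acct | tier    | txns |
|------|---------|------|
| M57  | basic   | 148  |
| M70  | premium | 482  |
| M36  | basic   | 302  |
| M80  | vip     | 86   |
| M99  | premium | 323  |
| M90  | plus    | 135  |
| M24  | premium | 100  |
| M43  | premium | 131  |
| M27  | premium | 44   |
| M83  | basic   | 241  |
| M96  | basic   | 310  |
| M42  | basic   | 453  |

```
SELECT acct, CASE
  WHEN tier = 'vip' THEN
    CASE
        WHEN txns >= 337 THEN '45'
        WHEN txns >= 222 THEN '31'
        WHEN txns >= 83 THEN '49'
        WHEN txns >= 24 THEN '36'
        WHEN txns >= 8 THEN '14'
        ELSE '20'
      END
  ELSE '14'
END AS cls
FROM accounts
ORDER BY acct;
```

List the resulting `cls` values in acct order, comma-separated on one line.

14, 14, 14, 14, 14, 14, 14, 49, 14, 14, 14, 14

acct=M24: tier='premium' → outer ELSE → 14
acct=M27: tier='premium' → outer ELSE → 14
acct=M36: tier='basic' → outer ELSE → 14
acct=M42: tier='basic' → outer ELSE → 14
acct=M43: tier='premium' → outer ELSE → 14
acct=M57: tier='basic' → outer ELSE → 14
acct=M70: tier='premium' → outer ELSE → 14
acct=M80: tier='vip' → inner[txns >= 83] → 49
acct=M83: tier='basic' → outer ELSE → 14
acct=M90: tier='plus' → outer ELSE → 14
acct=M96: tier='basic' → outer ELSE → 14
acct=M99: tier='premium' → outer ELSE → 14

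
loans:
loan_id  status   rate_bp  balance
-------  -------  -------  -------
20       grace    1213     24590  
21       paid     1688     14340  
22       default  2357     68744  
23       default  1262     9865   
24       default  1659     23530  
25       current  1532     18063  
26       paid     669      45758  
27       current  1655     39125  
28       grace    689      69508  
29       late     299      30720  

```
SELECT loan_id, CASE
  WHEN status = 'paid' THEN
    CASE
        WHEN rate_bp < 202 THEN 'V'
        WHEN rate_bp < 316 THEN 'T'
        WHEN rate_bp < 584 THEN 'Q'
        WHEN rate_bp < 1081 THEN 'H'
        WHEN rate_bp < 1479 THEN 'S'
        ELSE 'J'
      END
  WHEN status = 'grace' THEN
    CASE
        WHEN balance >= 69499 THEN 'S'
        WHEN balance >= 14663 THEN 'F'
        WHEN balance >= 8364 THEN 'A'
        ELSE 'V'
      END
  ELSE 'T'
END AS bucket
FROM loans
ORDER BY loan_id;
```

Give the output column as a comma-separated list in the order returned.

F, J, T, T, T, T, H, T, S, T

loan_id=20: status='grace' → inner[balance >= 14663] → F
loan_id=21: status='paid' → inner[ELSE] → J
loan_id=22: status='default' → outer ELSE → T
loan_id=23: status='default' → outer ELSE → T
loan_id=24: status='default' → outer ELSE → T
loan_id=25: status='current' → outer ELSE → T
loan_id=26: status='paid' → inner[rate_bp < 1081] → H
loan_id=27: status='current' → outer ELSE → T
loan_id=28: status='grace' → inner[balance >= 69499] → S
loan_id=29: status='late' → outer ELSE → T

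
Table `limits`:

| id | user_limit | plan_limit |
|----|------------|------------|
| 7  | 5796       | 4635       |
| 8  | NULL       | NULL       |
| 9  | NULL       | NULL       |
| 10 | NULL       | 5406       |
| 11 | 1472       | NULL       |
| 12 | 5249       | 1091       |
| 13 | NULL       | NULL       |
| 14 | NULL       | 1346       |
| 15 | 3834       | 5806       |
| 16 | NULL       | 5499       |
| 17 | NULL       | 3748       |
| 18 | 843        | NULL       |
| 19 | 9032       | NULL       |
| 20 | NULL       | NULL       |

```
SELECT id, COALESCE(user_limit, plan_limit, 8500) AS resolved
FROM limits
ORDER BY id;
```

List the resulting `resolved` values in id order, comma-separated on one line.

id=7: user_limit=5796 → 5796
id=8: user_limit=NULL, plan_limit=NULL, → literal 8500 → 8500
id=9: user_limit=NULL, plan_limit=NULL, → literal 8500 → 8500
id=10: user_limit=NULL, plan_limit=5406 → 5406
id=11: user_limit=1472 → 1472
id=12: user_limit=5249 → 5249
id=13: user_limit=NULL, plan_limit=NULL, → literal 8500 → 8500
id=14: user_limit=NULL, plan_limit=1346 → 1346
id=15: user_limit=3834 → 3834
id=16: user_limit=NULL, plan_limit=5499 → 5499
id=17: user_limit=NULL, plan_limit=3748 → 3748
id=18: user_limit=843 → 843
id=19: user_limit=9032 → 9032
id=20: user_limit=NULL, plan_limit=NULL, → literal 8500 → 8500

5796, 8500, 8500, 5406, 1472, 5249, 8500, 1346, 3834, 5499, 3748, 843, 9032, 8500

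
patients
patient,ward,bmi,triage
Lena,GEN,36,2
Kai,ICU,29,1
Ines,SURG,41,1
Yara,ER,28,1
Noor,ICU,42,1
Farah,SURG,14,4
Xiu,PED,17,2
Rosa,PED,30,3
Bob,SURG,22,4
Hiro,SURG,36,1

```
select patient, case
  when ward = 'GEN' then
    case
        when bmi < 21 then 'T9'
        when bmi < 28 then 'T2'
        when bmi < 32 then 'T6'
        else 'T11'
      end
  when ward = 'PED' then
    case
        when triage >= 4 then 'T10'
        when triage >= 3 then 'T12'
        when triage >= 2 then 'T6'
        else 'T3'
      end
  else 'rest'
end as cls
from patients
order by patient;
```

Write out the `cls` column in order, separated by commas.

rest, rest, rest, rest, rest, T11, rest, T12, T6, rest

patient=Bob: ward='SURG' → outer ELSE → rest
patient=Farah: ward='SURG' → outer ELSE → rest
patient=Hiro: ward='SURG' → outer ELSE → rest
patient=Ines: ward='SURG' → outer ELSE → rest
patient=Kai: ward='ICU' → outer ELSE → rest
patient=Lena: ward='GEN' → inner[ELSE] → T11
patient=Noor: ward='ICU' → outer ELSE → rest
patient=Rosa: ward='PED' → inner[triage >= 3] → T12
patient=Xiu: ward='PED' → inner[triage >= 2] → T6
patient=Yara: ward='ER' → outer ELSE → rest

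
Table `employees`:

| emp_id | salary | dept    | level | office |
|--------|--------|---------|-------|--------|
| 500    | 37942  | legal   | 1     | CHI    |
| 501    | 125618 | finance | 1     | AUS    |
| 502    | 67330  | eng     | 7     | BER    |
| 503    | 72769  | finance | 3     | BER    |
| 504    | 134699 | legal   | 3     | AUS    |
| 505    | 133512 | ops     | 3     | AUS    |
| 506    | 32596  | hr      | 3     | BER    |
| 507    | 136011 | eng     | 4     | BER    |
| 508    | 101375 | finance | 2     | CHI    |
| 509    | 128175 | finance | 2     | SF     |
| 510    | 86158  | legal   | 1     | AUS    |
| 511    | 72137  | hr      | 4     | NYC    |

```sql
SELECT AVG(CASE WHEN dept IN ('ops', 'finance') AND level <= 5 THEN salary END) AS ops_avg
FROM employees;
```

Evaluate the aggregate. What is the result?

112289.8

emp_id=500: ✗
emp_id=501: ✓ → 125618
emp_id=502: ✗
emp_id=503: ✓ → 72769
emp_id=504: ✗
emp_id=505: ✓ → 133512
emp_id=506: ✗
emp_id=507: ✗
emp_id=508: ✓ → 101375
emp_id=509: ✓ → 128175
emp_id=510: ✗
emp_id=511: ✗
ops_avg = (125618 + 72769 + 133512 + 101375 + 128175) / 5 = 112289.8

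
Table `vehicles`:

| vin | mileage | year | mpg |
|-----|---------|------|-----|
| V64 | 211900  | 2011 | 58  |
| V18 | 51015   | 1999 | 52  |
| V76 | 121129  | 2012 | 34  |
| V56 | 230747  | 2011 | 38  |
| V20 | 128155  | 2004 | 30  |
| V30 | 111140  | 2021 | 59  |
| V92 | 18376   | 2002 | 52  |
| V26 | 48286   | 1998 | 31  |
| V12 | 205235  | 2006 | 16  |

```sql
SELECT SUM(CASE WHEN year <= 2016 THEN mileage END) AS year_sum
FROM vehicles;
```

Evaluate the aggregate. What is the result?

vin=V64: ✓ → 211900
vin=V18: ✓ → 51015
vin=V76: ✓ → 121129
vin=V56: ✓ → 230747
vin=V20: ✓ → 128155
vin=V30: ✗
vin=V92: ✓ → 18376
vin=V26: ✓ → 48286
vin=V12: ✓ → 205235
year_sum = 211900 + 51015 + 121129 + 230747 + 128155 + 18376 + 48286 + 205235 = 1014843

1014843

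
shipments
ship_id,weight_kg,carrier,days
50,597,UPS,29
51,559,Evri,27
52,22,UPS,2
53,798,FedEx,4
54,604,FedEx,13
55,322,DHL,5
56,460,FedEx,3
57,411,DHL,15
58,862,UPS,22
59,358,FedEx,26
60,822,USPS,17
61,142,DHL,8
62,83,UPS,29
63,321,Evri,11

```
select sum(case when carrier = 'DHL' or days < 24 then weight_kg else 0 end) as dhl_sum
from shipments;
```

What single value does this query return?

ship_id=50: ✗
ship_id=51: ✗
ship_id=52: ✓ → 22
ship_id=53: ✓ → 798
ship_id=54: ✓ → 604
ship_id=55: ✓ → 322
ship_id=56: ✓ → 460
ship_id=57: ✓ → 411
ship_id=58: ✓ → 862
ship_id=59: ✗
ship_id=60: ✓ → 822
ship_id=61: ✓ → 142
ship_id=62: ✗
ship_id=63: ✓ → 321
dhl_sum = 22 + 798 + 604 + 322 + 460 + 411 + 862 + 822 + 142 + 321 = 4764

4764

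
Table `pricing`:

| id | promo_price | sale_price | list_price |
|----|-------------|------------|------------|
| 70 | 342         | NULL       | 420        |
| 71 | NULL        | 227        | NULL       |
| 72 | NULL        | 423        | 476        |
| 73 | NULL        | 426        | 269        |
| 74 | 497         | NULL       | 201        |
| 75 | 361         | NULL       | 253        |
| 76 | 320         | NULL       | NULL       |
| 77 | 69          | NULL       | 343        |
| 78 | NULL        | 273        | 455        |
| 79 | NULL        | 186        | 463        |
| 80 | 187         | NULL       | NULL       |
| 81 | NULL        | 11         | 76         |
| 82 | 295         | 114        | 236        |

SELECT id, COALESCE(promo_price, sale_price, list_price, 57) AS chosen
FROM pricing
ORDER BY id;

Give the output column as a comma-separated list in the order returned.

id=70: promo_price=342 → 342
id=71: promo_price=NULL, sale_price=227 → 227
id=72: promo_price=NULL, sale_price=423 → 423
id=73: promo_price=NULL, sale_price=426 → 426
id=74: promo_price=497 → 497
id=75: promo_price=361 → 361
id=76: promo_price=320 → 320
id=77: promo_price=69 → 69
id=78: promo_price=NULL, sale_price=273 → 273
id=79: promo_price=NULL, sale_price=186 → 186
id=80: promo_price=187 → 187
id=81: promo_price=NULL, sale_price=11 → 11
id=82: promo_price=295 → 295

342, 227, 423, 426, 497, 361, 320, 69, 273, 186, 187, 11, 295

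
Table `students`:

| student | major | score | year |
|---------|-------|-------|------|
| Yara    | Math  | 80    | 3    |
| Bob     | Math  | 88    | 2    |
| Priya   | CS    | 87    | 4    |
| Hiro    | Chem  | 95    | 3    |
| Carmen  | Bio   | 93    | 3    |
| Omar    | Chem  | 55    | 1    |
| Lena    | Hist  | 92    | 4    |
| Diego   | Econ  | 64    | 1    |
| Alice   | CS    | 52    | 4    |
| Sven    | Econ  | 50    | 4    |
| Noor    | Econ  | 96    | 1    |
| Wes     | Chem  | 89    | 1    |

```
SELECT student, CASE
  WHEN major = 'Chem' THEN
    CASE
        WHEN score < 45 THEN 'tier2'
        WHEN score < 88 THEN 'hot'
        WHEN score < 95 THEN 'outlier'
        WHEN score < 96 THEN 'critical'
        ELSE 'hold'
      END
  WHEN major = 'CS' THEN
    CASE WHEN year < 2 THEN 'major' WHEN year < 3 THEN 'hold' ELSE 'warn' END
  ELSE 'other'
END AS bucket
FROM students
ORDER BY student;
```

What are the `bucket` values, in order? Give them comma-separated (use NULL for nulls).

student=Alice: major='CS' → inner[ELSE] → warn
student=Bob: major='Math' → outer ELSE → other
student=Carmen: major='Bio' → outer ELSE → other
student=Diego: major='Econ' → outer ELSE → other
student=Hiro: major='Chem' → inner[score < 96] → critical
student=Lena: major='Hist' → outer ELSE → other
student=Noor: major='Econ' → outer ELSE → other
student=Omar: major='Chem' → inner[score < 88] → hot
student=Priya: major='CS' → inner[ELSE] → warn
student=Sven: major='Econ' → outer ELSE → other
student=Wes: major='Chem' → inner[score < 95] → outlier
student=Yara: major='Math' → outer ELSE → other

warn, other, other, other, critical, other, other, hot, warn, other, outlier, other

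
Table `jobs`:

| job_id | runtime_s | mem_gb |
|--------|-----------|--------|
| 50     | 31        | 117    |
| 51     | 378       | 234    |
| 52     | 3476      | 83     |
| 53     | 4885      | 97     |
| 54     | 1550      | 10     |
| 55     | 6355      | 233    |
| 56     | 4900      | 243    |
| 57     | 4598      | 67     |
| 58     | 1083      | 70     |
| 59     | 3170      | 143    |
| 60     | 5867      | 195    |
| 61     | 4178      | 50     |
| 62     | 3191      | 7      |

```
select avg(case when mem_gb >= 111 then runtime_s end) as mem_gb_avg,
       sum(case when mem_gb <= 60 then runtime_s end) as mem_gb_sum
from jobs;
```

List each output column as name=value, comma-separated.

mem_gb_avg=3450.1666666667, mem_gb_sum=8919

[mem_gb_avg: mem_gb >= 111]
job_id=50: ✓ → 31
job_id=51: ✓ → 378
job_id=52: ✗
job_id=53: ✗
job_id=54: ✗
job_id=55: ✓ → 6355
job_id=56: ✓ → 4900
job_id=57: ✗
job_id=58: ✗
job_id=59: ✓ → 3170
job_id=60: ✓ → 5867
job_id=61: ✗
job_id=62: ✗
mem_gb_avg = (31 + 378 + 6355 + 4900 + 3170 + 5867) / 6 = 3450.1666666667
—
[mem_gb_sum: mem_gb <= 60]
job_id=50: ✗
job_id=51: ✗
job_id=52: ✗
job_id=53: ✗
job_id=54: ✓ → 1550
job_id=55: ✗
job_id=56: ✗
job_id=57: ✗
job_id=58: ✗
job_id=59: ✗
job_id=60: ✗
job_id=61: ✓ → 4178
job_id=62: ✓ → 3191
mem_gb_sum = 1550 + 4178 + 3191 = 8919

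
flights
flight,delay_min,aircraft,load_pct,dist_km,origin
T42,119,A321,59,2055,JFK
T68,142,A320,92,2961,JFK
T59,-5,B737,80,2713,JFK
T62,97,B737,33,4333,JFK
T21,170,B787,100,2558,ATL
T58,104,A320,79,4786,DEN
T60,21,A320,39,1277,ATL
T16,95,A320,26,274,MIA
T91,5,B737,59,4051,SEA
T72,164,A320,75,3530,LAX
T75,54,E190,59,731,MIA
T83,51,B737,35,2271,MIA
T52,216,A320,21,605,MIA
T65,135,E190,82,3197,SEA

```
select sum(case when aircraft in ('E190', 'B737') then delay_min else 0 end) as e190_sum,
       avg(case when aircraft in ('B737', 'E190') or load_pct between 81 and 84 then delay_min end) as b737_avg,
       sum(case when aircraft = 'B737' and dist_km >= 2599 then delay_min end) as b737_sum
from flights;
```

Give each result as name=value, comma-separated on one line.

[e190_sum: aircraft in ('E190', 'B737')]
flight=T42: ✗
flight=T68: ✗
flight=T59: ✓ → -5
flight=T62: ✓ → 97
flight=T21: ✗
flight=T58: ✗
flight=T60: ✗
flight=T16: ✗
flight=T91: ✓ → 5
flight=T72: ✗
flight=T75: ✓ → 54
flight=T83: ✓ → 51
flight=T52: ✗
flight=T65: ✓ → 135
e190_sum = -5 + 97 + 5 + 54 + 51 + 135 = 337
—
[b737_avg: aircraft in ('B737', 'E190') or load_pct between 81 and 84]
flight=T42: ✗
flight=T68: ✗
flight=T59: ✓ → -5
flight=T62: ✓ → 97
flight=T21: ✗
flight=T58: ✗
flight=T60: ✗
flight=T16: ✗
flight=T91: ✓ → 5
flight=T72: ✗
flight=T75: ✓ → 54
flight=T83: ✓ → 51
flight=T52: ✗
flight=T65: ✓ → 135
b737_avg = (-5 + 97 + 5 + 54 + 51 + 135) / 6 = 56.1666666667
—
[b737_sum: aircraft = 'B737' and dist_km >= 2599]
flight=T42: ✗
flight=T68: ✗
flight=T59: ✓ → -5
flight=T62: ✓ → 97
flight=T21: ✗
flight=T58: ✗
flight=T60: ✗
flight=T16: ✗
flight=T91: ✓ → 5
flight=T72: ✗
flight=T75: ✗
flight=T83: ✗
flight=T52: ✗
flight=T65: ✗
b737_sum = -5 + 97 + 5 = 97

e190_sum=337, b737_avg=56.1666666667, b737_sum=97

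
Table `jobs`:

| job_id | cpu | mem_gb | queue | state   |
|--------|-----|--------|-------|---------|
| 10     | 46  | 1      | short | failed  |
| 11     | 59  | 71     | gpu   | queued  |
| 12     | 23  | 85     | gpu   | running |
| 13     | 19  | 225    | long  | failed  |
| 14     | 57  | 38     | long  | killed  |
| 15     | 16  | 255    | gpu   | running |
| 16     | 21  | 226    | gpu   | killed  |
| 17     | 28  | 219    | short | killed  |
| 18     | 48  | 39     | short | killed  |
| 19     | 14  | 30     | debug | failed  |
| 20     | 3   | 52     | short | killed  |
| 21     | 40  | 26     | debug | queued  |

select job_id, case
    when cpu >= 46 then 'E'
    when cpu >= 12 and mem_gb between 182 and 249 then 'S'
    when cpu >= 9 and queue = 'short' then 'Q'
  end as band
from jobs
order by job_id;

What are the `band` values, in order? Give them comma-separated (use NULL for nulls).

job_id=10: cpu >= 46 → E
job_id=11: cpu >= 46 → E
job_id=12: (no match → NULL) → NULL
job_id=13: cpu >= 12 and mem_gb between 182 and 249 → S
job_id=14: cpu >= 46 → E
job_id=15: (no match → NULL) → NULL
job_id=16: cpu >= 12 and mem_gb between 182 and 249 → S
job_id=17: cpu >= 12 and mem_gb between 182 and 249 → S
job_id=18: cpu >= 46 → E
job_id=19: (no match → NULL) → NULL
job_id=20: (no match → NULL) → NULL
job_id=21: (no match → NULL) → NULL

E, E, NULL, S, E, NULL, S, S, E, NULL, NULL, NULL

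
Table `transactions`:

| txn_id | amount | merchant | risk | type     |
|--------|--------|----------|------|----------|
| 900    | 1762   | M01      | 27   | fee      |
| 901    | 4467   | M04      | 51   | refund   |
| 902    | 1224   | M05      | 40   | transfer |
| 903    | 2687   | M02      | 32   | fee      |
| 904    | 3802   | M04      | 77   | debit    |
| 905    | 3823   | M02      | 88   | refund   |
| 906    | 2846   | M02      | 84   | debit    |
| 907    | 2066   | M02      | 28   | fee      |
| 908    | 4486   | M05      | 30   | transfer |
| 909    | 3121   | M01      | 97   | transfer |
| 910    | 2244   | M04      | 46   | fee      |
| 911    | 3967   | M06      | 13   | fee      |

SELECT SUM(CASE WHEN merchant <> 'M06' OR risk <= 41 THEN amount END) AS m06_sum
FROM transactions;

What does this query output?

txn_id=900: ✓ → 1762
txn_id=901: ✓ → 4467
txn_id=902: ✓ → 1224
txn_id=903: ✓ → 2687
txn_id=904: ✓ → 3802
txn_id=905: ✓ → 3823
txn_id=906: ✓ → 2846
txn_id=907: ✓ → 2066
txn_id=908: ✓ → 4486
txn_id=909: ✓ → 3121
txn_id=910: ✓ → 2244
txn_id=911: ✓ → 3967
m06_sum = 1762 + 4467 + 1224 + 2687 + 3802 + 3823 + 2846 + 2066 + 4486 + 3121 + 2244 + 3967 = 36495

36495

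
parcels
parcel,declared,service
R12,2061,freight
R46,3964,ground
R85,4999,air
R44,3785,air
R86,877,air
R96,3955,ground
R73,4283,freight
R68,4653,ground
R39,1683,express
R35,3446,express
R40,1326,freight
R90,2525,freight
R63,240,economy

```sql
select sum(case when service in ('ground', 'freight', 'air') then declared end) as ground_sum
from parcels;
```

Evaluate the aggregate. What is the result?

parcel=R12: ✓ → 2061
parcel=R46: ✓ → 3964
parcel=R85: ✓ → 4999
parcel=R44: ✓ → 3785
parcel=R86: ✓ → 877
parcel=R96: ✓ → 3955
parcel=R73: ✓ → 4283
parcel=R68: ✓ → 4653
parcel=R39: ✗
parcel=R35: ✗
parcel=R40: ✓ → 1326
parcel=R90: ✓ → 2525
parcel=R63: ✗
ground_sum = 2061 + 3964 + 4999 + 3785 + 877 + 3955 + 4283 + 4653 + 1326 + 2525 = 32428

32428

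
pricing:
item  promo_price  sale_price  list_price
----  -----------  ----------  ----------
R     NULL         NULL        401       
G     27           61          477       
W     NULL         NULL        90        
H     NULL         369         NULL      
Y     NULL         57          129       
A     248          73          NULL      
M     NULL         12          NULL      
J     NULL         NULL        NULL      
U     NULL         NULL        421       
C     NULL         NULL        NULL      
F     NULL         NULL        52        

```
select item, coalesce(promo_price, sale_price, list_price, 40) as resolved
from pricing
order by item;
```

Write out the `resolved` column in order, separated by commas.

item=A: promo_price=248 → 248
item=C: promo_price=NULL, sale_price=NULL, list_price=NULL, → literal 40 → 40
item=F: promo_price=NULL, sale_price=NULL, list_price=52 → 52
item=G: promo_price=27 → 27
item=H: promo_price=NULL, sale_price=369 → 369
item=J: promo_price=NULL, sale_price=NULL, list_price=NULL, → literal 40 → 40
item=M: promo_price=NULL, sale_price=12 → 12
item=R: promo_price=NULL, sale_price=NULL, list_price=401 → 401
item=U: promo_price=NULL, sale_price=NULL, list_price=421 → 421
item=W: promo_price=NULL, sale_price=NULL, list_price=90 → 90
item=Y: promo_price=NULL, sale_price=57 → 57

248, 40, 52, 27, 369, 40, 12, 401, 421, 90, 57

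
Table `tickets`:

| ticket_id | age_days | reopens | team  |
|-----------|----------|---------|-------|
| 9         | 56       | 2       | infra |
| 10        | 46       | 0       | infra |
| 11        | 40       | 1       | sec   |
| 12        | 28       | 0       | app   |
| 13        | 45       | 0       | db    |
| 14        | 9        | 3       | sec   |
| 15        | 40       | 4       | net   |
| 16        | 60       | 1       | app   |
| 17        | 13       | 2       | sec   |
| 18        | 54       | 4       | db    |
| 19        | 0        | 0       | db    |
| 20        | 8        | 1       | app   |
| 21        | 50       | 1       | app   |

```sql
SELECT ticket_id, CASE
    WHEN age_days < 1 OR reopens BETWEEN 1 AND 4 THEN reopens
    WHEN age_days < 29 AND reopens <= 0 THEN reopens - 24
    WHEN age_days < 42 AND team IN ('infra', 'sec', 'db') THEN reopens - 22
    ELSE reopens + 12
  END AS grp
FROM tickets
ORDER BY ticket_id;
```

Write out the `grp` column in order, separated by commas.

ticket_id=9: age_days < 1 OR reopens BETWEEN 1 AND 4 → 2
ticket_id=10: ELSE → 12
ticket_id=11: age_days < 1 OR reopens BETWEEN 1 AND 4 → 1
ticket_id=12: age_days < 29 AND reopens <= 0 → -24
ticket_id=13: ELSE → 12
ticket_id=14: age_days < 1 OR reopens BETWEEN 1 AND 4 → 3
ticket_id=15: age_days < 1 OR reopens BETWEEN 1 AND 4 → 4
ticket_id=16: age_days < 1 OR reopens BETWEEN 1 AND 4 → 1
ticket_id=17: age_days < 1 OR reopens BETWEEN 1 AND 4 → 2
ticket_id=18: age_days < 1 OR reopens BETWEEN 1 AND 4 → 4
ticket_id=19: age_days < 1 OR reopens BETWEEN 1 AND 4 → 0
ticket_id=20: age_days < 1 OR reopens BETWEEN 1 AND 4 → 1
ticket_id=21: age_days < 1 OR reopens BETWEEN 1 AND 4 → 1

2, 12, 1, -24, 12, 3, 4, 1, 2, 4, 0, 1, 1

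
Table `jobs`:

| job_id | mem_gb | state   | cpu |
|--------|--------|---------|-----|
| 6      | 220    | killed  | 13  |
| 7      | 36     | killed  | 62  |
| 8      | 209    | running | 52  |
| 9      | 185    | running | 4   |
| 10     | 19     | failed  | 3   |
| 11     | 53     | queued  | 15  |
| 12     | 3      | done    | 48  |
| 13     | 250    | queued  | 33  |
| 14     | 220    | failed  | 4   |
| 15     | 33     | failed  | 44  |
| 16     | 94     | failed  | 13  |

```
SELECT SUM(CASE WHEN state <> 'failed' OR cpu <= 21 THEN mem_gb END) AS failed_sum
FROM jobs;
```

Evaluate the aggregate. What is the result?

1289

job_id=6: ✓ → 220
job_id=7: ✓ → 36
job_id=8: ✓ → 209
job_id=9: ✓ → 185
job_id=10: ✓ → 19
job_id=11: ✓ → 53
job_id=12: ✓ → 3
job_id=13: ✓ → 250
job_id=14: ✓ → 220
job_id=15: ✗
job_id=16: ✓ → 94
failed_sum = 220 + 36 + 209 + 185 + 19 + 53 + 3 + 250 + 220 + 94 = 1289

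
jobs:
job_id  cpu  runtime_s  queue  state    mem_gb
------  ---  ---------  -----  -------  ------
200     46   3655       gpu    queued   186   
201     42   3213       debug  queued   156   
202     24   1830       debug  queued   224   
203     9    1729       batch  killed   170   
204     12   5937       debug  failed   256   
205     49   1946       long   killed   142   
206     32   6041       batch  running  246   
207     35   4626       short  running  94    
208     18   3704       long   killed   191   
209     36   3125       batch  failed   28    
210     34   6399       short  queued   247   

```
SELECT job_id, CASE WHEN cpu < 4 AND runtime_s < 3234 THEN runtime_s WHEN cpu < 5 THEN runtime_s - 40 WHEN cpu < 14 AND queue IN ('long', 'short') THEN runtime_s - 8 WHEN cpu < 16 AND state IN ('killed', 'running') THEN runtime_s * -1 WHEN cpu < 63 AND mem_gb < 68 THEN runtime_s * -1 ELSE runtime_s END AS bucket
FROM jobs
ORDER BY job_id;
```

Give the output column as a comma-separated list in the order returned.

3655, 3213, 1830, -1729, 5937, 1946, 6041, 4626, 3704, -3125, 6399

job_id=200: ELSE → 3655
job_id=201: ELSE → 3213
job_id=202: ELSE → 1830
job_id=203: cpu < 16 AND state IN ('killed', 'running') → -1729
job_id=204: ELSE → 5937
job_id=205: ELSE → 1946
job_id=206: ELSE → 6041
job_id=207: ELSE → 4626
job_id=208: ELSE → 3704
job_id=209: cpu < 63 AND mem_gb < 68 → -3125
job_id=210: ELSE → 6399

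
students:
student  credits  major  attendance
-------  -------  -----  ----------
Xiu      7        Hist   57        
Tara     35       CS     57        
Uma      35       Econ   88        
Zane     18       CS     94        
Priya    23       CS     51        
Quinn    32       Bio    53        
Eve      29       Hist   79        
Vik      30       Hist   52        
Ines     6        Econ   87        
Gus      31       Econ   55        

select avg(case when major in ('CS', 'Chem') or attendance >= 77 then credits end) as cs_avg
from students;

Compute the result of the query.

student=Xiu: ✗
student=Tara: ✓ → 35
student=Uma: ✓ → 35
student=Zane: ✓ → 18
student=Priya: ✓ → 23
student=Quinn: ✗
student=Eve: ✓ → 29
student=Vik: ✗
student=Ines: ✓ → 6
student=Gus: ✗
cs_avg = (35 + 35 + 18 + 23 + 29 + 6) / 6 = 24.3333333333

24.3333333333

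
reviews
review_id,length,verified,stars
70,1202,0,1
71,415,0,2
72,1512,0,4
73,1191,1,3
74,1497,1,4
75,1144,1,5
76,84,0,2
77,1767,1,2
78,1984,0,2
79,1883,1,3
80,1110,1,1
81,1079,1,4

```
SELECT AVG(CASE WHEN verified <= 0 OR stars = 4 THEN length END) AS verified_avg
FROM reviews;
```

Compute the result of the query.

review_id=70: ✓ → 1202
review_id=71: ✓ → 415
review_id=72: ✓ → 1512
review_id=73: ✗
review_id=74: ✓ → 1497
review_id=75: ✗
review_id=76: ✓ → 84
review_id=77: ✗
review_id=78: ✓ → 1984
review_id=79: ✗
review_id=80: ✗
review_id=81: ✓ → 1079
verified_avg = (1202 + 415 + 1512 + 1497 + 84 + 1984 + 1079) / 7 = 1110.4285714286

1110.4285714286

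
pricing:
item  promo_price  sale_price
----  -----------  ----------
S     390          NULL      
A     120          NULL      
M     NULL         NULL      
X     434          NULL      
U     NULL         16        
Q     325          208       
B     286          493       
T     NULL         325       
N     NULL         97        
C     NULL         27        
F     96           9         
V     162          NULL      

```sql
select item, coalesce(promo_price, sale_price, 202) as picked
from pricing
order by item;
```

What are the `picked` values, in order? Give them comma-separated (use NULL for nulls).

120, 286, 27, 96, 202, 97, 325, 390, 325, 16, 162, 434

item=A: promo_price=120 → 120
item=B: promo_price=286 → 286
item=C: promo_price=NULL, sale_price=27 → 27
item=F: promo_price=96 → 96
item=M: promo_price=NULL, sale_price=NULL, → literal 202 → 202
item=N: promo_price=NULL, sale_price=97 → 97
item=Q: promo_price=325 → 325
item=S: promo_price=390 → 390
item=T: promo_price=NULL, sale_price=325 → 325
item=U: promo_price=NULL, sale_price=16 → 16
item=V: promo_price=162 → 162
item=X: promo_price=434 → 434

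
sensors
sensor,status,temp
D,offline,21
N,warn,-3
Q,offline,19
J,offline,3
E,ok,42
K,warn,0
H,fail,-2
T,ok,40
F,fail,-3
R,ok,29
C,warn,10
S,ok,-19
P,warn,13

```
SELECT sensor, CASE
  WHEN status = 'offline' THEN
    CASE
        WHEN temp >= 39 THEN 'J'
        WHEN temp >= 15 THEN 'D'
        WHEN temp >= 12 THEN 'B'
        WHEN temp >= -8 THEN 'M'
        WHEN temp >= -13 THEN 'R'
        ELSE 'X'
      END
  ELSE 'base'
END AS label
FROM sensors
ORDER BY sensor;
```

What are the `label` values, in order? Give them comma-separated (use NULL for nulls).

sensor=C: status='warn' → outer ELSE → base
sensor=D: status='offline' → inner[temp >= 15] → D
sensor=E: status='ok' → outer ELSE → base
sensor=F: status='fail' → outer ELSE → base
sensor=H: status='fail' → outer ELSE → base
sensor=J: status='offline' → inner[temp >= -8] → M
sensor=K: status='warn' → outer ELSE → base
sensor=N: status='warn' → outer ELSE → base
sensor=P: status='warn' → outer ELSE → base
sensor=Q: status='offline' → inner[temp >= 15] → D
sensor=R: status='ok' → outer ELSE → base
sensor=S: status='ok' → outer ELSE → base
sensor=T: status='ok' → outer ELSE → base

base, D, base, base, base, M, base, base, base, D, base, base, base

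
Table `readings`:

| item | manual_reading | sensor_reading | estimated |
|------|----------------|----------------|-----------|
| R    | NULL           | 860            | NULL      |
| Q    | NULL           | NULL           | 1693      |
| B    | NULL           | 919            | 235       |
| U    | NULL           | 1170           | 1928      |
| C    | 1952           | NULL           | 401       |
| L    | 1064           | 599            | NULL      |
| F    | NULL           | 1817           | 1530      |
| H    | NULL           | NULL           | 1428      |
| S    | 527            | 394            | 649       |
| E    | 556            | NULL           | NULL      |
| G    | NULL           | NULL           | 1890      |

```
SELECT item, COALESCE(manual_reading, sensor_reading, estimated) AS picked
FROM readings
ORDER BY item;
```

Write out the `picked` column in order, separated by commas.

item=B: manual_reading=NULL, sensor_reading=919 → 919
item=C: manual_reading=1952 → 1952
item=E: manual_reading=556 → 556
item=F: manual_reading=NULL, sensor_reading=1817 → 1817
item=G: manual_reading=NULL, sensor_reading=NULL, estimated=1890 → 1890
item=H: manual_reading=NULL, sensor_reading=NULL, estimated=1428 → 1428
item=L: manual_reading=1064 → 1064
item=Q: manual_reading=NULL, sensor_reading=NULL, estimated=1693 → 1693
item=R: manual_reading=NULL, sensor_reading=860 → 860
item=S: manual_reading=527 → 527
item=U: manual_reading=NULL, sensor_reading=1170 → 1170

919, 1952, 556, 1817, 1890, 1428, 1064, 1693, 860, 527, 1170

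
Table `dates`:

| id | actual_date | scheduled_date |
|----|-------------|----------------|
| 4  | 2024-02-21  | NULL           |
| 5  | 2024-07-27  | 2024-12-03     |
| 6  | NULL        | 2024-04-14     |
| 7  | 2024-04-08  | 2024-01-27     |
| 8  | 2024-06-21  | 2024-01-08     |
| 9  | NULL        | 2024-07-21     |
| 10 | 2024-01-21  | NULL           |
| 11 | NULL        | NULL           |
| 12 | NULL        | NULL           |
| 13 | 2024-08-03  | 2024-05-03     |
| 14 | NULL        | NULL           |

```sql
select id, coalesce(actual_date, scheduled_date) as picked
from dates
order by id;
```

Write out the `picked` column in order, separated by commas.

2024-02-21, 2024-07-27, 2024-04-14, 2024-04-08, 2024-06-21, 2024-07-21, 2024-01-21, NULL, NULL, 2024-08-03, NULL

id=4: actual_date=2024-02-21 → 2024-02-21
id=5: actual_date=2024-07-27 → 2024-07-27
id=6: actual_date=NULL, scheduled_date=2024-04-14 → 2024-04-14
id=7: actual_date=2024-04-08 → 2024-04-08
id=8: actual_date=2024-06-21 → 2024-06-21
id=9: actual_date=NULL, scheduled_date=2024-07-21 → 2024-07-21
id=10: actual_date=2024-01-21 → 2024-01-21
id=11: actual_date=NULL, scheduled_date=NULL (all NULL) → NULL
id=12: actual_date=NULL, scheduled_date=NULL (all NULL) → NULL
id=13: actual_date=2024-08-03 → 2024-08-03
id=14: actual_date=NULL, scheduled_date=NULL (all NULL) → NULL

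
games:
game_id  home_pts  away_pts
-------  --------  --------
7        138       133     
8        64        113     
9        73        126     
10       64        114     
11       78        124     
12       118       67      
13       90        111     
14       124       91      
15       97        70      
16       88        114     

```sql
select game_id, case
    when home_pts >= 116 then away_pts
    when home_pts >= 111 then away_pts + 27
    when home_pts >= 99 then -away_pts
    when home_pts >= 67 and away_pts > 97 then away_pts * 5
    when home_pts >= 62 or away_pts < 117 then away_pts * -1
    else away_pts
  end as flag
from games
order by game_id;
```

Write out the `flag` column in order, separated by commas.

game_id=7: home_pts >= 116 → 133
game_id=8: home_pts >= 62 or away_pts < 117 → -113
game_id=9: home_pts >= 67 and away_pts > 97 → 630
game_id=10: home_pts >= 62 or away_pts < 117 → -114
game_id=11: home_pts >= 67 and away_pts > 97 → 620
game_id=12: home_pts >= 116 → 67
game_id=13: home_pts >= 67 and away_pts > 97 → 555
game_id=14: home_pts >= 116 → 91
game_id=15: home_pts >= 62 or away_pts < 117 → -70
game_id=16: home_pts >= 67 and away_pts > 97 → 570

133, -113, 630, -114, 620, 67, 555, 91, -70, 570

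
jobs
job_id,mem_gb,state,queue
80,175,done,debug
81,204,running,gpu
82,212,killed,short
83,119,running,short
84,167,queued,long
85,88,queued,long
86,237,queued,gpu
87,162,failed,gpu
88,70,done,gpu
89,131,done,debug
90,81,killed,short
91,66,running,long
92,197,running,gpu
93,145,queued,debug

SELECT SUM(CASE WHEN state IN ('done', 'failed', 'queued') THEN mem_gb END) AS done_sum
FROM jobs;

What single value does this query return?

1175

job_id=80: ✓ → 175
job_id=81: ✗
job_id=82: ✗
job_id=83: ✗
job_id=84: ✓ → 167
job_id=85: ✓ → 88
job_id=86: ✓ → 237
job_id=87: ✓ → 162
job_id=88: ✓ → 70
job_id=89: ✓ → 131
job_id=90: ✗
job_id=91: ✗
job_id=92: ✗
job_id=93: ✓ → 145
done_sum = 175 + 167 + 88 + 237 + 162 + 70 + 131 + 145 = 1175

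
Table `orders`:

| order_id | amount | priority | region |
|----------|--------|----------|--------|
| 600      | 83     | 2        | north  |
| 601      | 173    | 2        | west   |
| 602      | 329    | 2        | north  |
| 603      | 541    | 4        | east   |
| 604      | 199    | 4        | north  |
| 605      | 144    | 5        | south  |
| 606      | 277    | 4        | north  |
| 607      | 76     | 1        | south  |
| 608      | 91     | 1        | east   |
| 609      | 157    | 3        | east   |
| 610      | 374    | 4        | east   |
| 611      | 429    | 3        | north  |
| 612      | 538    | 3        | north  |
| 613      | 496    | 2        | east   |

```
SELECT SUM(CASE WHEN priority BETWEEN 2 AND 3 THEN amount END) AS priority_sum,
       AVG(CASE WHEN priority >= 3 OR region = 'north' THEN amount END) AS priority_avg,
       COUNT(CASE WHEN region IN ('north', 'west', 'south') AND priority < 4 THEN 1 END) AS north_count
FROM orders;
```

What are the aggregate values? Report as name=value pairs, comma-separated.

[priority_sum: priority BETWEEN 2 AND 3]
order_id=600: ✓ → 83
order_id=601: ✓ → 173
order_id=602: ✓ → 329
order_id=603: ✗
order_id=604: ✗
order_id=605: ✗
order_id=606: ✗
order_id=607: ✗
order_id=608: ✗
order_id=609: ✓ → 157
order_id=610: ✗
order_id=611: ✓ → 429
order_id=612: ✓ → 538
order_id=613: ✓ → 496
priority_sum = 83 + 173 + 329 + 157 + 429 + 538 + 496 = 2205
—
[priority_avg: priority >= 3 OR region = 'north']
order_id=600: ✓ → 83
order_id=601: ✗
order_id=602: ✓ → 329
order_id=603: ✓ → 541
order_id=604: ✓ → 199
order_id=605: ✓ → 144
order_id=606: ✓ → 277
order_id=607: ✗
order_id=608: ✗
order_id=609: ✓ → 157
order_id=610: ✓ → 374
order_id=611: ✓ → 429
order_id=612: ✓ → 538
order_id=613: ✗
priority_avg = (83 + 329 + 541 + 199 + 144 + 277 + 157 + 374 + 429 + 538) / 10 = 307.1
—
[north_count: region IN ('north', 'west', 'south') AND priority < 4]
order_id=600: ✓ → 1
order_id=601: ✓ → 1
order_id=602: ✓ → 1
order_id=603: ✗
order_id=604: ✗
order_id=605: ✗
order_id=606: ✗
order_id=607: ✓ → 1
order_id=608: ✗
order_id=609: ✗
order_id=610: ✗
order_id=611: ✓ → 1
order_id=612: ✓ → 1
order_id=613: ✗
north_count = COUNT(1, 1, 1, 1, 1, 1) = 6

priority_sum=2205, priority_avg=307.1, north_count=6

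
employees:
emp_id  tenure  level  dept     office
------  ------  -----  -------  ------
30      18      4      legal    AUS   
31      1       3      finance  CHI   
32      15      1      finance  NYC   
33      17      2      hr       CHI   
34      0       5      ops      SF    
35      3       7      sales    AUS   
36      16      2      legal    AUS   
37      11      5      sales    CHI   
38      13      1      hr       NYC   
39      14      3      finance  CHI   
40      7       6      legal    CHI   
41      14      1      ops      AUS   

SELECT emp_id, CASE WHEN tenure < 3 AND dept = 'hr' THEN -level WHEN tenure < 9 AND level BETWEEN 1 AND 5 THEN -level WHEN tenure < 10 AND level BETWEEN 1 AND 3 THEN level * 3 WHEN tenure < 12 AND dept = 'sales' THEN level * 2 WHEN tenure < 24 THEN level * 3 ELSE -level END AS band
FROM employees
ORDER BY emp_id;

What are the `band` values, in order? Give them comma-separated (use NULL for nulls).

emp_id=30: tenure < 24 → 12
emp_id=31: tenure < 9 AND level BETWEEN 1 AND 5 → -3
emp_id=32: tenure < 24 → 3
emp_id=33: tenure < 24 → 6
emp_id=34: tenure < 9 AND level BETWEEN 1 AND 5 → -5
emp_id=35: tenure < 12 AND dept = 'sales' → 14
emp_id=36: tenure < 24 → 6
emp_id=37: tenure < 12 AND dept = 'sales' → 10
emp_id=38: tenure < 24 → 3
emp_id=39: tenure < 24 → 9
emp_id=40: tenure < 24 → 18
emp_id=41: tenure < 24 → 3

12, -3, 3, 6, -5, 14, 6, 10, 3, 9, 18, 3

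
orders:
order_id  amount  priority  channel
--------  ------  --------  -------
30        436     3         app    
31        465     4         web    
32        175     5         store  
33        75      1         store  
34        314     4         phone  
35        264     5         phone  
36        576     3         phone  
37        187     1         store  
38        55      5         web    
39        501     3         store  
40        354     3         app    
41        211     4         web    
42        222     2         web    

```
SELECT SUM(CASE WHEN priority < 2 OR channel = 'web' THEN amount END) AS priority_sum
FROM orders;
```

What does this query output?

order_id=30: ✗
order_id=31: ✓ → 465
order_id=32: ✗
order_id=33: ✓ → 75
order_id=34: ✗
order_id=35: ✗
order_id=36: ✗
order_id=37: ✓ → 187
order_id=38: ✓ → 55
order_id=39: ✗
order_id=40: ✗
order_id=41: ✓ → 211
order_id=42: ✓ → 222
priority_sum = 465 + 75 + 187 + 55 + 211 + 222 = 1215

1215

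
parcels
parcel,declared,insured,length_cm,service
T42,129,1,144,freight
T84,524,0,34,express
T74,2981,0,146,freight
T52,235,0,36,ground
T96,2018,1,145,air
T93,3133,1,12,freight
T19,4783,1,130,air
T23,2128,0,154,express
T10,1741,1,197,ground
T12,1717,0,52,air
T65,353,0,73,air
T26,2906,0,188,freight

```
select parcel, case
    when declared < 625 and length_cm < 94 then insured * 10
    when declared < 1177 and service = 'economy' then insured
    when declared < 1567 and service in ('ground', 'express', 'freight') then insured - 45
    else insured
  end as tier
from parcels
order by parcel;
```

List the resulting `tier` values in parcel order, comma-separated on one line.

parcel=T10: ELSE → 1
parcel=T12: ELSE → 0
parcel=T19: ELSE → 1
parcel=T23: ELSE → 0
parcel=T26: ELSE → 0
parcel=T42: declared < 1567 and service in ('ground', 'express', 'freight') → -44
parcel=T52: declared < 625 and length_cm < 94 → 0
parcel=T65: declared < 625 and length_cm < 94 → 0
parcel=T74: ELSE → 0
parcel=T84: declared < 625 and length_cm < 94 → 0
parcel=T93: ELSE → 1
parcel=T96: ELSE → 1

1, 0, 1, 0, 0, -44, 0, 0, 0, 0, 1, 1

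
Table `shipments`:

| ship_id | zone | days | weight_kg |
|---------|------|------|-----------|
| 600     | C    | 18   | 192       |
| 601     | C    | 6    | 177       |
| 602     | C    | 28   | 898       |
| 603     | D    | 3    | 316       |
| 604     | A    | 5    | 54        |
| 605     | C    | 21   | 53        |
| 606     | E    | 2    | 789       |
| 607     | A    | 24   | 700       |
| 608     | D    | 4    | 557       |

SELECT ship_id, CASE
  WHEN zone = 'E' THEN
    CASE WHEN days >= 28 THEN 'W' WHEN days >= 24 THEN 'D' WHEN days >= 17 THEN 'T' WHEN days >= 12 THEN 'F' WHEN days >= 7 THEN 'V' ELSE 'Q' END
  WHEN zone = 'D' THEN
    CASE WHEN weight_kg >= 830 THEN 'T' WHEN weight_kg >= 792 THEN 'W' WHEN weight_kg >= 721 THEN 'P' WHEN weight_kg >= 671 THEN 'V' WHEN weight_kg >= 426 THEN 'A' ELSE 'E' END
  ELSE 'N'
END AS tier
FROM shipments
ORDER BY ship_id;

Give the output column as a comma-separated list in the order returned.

ship_id=600: zone='C' → outer ELSE → N
ship_id=601: zone='C' → outer ELSE → N
ship_id=602: zone='C' → outer ELSE → N
ship_id=603: zone='D' → inner[ELSE] → E
ship_id=604: zone='A' → outer ELSE → N
ship_id=605: zone='C' → outer ELSE → N
ship_id=606: zone='E' → inner[ELSE] → Q
ship_id=607: zone='A' → outer ELSE → N
ship_id=608: zone='D' → inner[weight_kg >= 426] → A

N, N, N, E, N, N, Q, N, A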